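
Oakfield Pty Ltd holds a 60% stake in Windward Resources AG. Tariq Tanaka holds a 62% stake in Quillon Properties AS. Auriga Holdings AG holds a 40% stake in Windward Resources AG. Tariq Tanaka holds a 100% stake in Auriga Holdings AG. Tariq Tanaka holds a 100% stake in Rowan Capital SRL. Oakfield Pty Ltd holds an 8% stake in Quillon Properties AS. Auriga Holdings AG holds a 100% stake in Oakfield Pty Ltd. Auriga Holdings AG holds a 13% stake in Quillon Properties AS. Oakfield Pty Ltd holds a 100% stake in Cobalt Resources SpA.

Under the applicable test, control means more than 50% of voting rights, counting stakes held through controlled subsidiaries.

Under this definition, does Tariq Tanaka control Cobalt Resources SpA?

Tariq holds 100% of Auriga, so Tariq controls Auriga.
Auriga holds 100% of Oakfield, so Tariq controls Oakfield.
Oakfield holds 100% of Cobalt, so Tariq controls Cobalt.

Yes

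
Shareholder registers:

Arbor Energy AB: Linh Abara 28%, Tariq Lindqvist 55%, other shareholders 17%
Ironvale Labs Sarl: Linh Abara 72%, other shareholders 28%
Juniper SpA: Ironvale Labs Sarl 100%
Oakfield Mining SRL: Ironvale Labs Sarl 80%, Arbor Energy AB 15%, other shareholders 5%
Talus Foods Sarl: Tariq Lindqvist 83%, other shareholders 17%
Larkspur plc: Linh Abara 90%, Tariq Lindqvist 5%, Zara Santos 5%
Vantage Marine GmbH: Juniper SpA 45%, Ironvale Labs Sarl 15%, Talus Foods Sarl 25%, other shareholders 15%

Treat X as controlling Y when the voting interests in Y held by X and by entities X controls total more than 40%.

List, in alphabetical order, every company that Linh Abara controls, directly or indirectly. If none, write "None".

Linh holds 72% of Ironvale, so Linh controls Ironvale.
Ironvale holds 100% of Juniper, so Linh controls Juniper.
Ironvale holds 80% of Oakfield, so Linh controls Oakfield.
Linh holds 90% of Larkspur, so Linh controls Larkspur.
Juniper and Ironvale together hold 45% + 15% = 60% of Vantage, so Linh controls Vantage.
No other company's threshold is met.

Ironvale Labs Sarl, Juniper SpA, Larkspur plc, Oakfield Mining SRL, Vantage Marine GmbH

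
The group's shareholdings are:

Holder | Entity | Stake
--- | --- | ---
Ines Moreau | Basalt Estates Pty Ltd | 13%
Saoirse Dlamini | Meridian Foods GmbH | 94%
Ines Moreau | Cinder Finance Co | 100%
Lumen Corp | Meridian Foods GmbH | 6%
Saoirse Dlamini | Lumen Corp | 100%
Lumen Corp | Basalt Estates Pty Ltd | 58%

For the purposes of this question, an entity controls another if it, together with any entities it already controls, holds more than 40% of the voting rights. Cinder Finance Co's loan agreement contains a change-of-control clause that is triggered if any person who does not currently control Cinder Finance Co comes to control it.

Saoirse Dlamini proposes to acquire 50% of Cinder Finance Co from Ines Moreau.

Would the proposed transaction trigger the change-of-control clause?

Yes

The purchase adds only to Saoirse's holdings (Ines's stake shrinks), so Saoirse is the only person who could newly come to control Cinder.
Saoirse holds 100% of Lumen, so Saoirse controls Lumen.
Lumen and Saoirse together hold 6% + 94% = 100% of Meridian, so Saoirse controls Meridian.
Lumen holds 58% of Basalt, so Saoirse controls Basalt.
Neither Saoirse nor any entity Saoirse controls holds any voting interest in Cinder.
So before the transaction, Saoirse does not control Cinder.
After the purchase, Saoirse holds 50% of Cinder directly, and Ines's stake falls to 50%.
Saoirse holds 50% of Cinder, so Saoirse controls Cinder.
Saoirse did not control Cinder before and does after, so the clause is triggered.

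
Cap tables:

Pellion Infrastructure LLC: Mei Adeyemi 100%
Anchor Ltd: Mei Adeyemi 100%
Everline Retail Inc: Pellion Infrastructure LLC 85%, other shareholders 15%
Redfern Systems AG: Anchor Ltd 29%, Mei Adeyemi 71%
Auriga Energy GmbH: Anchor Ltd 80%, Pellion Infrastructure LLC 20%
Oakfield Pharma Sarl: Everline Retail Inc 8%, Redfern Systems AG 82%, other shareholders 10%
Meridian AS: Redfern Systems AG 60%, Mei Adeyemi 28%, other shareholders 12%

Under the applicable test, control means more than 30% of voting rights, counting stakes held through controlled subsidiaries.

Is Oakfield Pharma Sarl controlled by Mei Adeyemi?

Mei holds 100% of Anchor, so Mei controls Anchor.
Anchor and Mei together hold 29% + 71% = 100% of Redfern, so Mei controls Redfern.
Mei holds 100% of Pellion, so Mei controls Pellion.
Pellion holds 85% of Everline, so Mei controls Everline.
Everline and Redfern together hold 8% + 82% = 90% of Oakfield, so Mei controls Oakfield.

Yes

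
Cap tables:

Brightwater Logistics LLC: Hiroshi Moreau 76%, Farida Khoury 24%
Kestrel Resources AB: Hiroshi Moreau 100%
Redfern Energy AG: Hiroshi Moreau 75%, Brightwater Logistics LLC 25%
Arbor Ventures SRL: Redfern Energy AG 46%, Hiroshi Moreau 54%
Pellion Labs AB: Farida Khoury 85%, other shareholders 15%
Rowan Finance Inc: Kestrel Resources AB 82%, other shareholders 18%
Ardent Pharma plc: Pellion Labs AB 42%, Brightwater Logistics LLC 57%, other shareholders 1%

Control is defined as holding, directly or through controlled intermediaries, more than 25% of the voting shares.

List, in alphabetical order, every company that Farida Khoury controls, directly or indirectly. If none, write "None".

Farida holds 85% of Pellion, so Farida controls Pellion.
Pellion holds 42% of Ardent, so Farida controls Ardent.
No other company's threshold is met.

Ardent Pharma plc, Pellion Labs AB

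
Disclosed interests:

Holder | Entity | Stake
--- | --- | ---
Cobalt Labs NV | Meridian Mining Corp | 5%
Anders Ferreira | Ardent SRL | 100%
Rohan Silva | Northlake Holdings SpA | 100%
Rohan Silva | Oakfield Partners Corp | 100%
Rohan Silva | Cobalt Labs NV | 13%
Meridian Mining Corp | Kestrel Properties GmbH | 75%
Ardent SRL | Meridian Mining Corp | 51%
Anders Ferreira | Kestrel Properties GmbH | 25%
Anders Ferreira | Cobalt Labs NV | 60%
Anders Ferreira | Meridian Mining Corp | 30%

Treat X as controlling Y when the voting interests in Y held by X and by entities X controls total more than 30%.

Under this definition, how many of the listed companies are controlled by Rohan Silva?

Rohan holds 100% of Northlake, so Rohan controls Northlake.
Rohan holds 100% of Oakfield, so Rohan controls Oakfield.
No other company's threshold is met.
Rohan controls 2 companies.

2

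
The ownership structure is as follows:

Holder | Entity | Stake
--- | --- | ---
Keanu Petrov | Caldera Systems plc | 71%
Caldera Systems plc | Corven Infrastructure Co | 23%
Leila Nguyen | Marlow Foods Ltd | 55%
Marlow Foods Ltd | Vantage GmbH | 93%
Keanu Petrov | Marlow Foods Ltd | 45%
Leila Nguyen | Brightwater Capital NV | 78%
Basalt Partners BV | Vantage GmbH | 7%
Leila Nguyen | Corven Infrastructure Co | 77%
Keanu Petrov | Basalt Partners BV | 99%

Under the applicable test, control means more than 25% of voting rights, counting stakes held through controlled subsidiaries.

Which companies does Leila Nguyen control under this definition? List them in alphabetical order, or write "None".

Leila holds 55% of Marlow, so Leila controls Marlow.
Leila holds 78% of Brightwater, so Leila controls Brightwater.
Marlow holds 93% of Vantage, so Leila controls Vantage.
Leila holds 77% of Corven, so Leila controls Corven.
No other company's threshold is met.

Brightwater Capital NV, Corven Infrastructure Co, Marlow Foods Ltd, Vantage GmbH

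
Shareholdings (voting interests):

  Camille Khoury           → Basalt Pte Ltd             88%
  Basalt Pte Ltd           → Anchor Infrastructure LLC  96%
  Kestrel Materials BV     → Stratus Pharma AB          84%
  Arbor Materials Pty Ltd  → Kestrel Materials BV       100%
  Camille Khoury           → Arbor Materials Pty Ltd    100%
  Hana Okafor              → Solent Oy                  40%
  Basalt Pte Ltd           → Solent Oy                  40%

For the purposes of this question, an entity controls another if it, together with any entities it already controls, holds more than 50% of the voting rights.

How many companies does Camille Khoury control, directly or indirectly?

Camille holds 100% of Arbor, so Camille controls Arbor.
Camille holds 88% of Basalt, so Camille controls Basalt.
Arbor holds 100% of Kestrel, so Camille controls Kestrel.
Basalt holds 96% of Anchor, so Camille controls Anchor.
Kestrel holds 84% of Stratus, so Camille controls Stratus.
No other company's threshold is met.
Camille controls 5 companies.

5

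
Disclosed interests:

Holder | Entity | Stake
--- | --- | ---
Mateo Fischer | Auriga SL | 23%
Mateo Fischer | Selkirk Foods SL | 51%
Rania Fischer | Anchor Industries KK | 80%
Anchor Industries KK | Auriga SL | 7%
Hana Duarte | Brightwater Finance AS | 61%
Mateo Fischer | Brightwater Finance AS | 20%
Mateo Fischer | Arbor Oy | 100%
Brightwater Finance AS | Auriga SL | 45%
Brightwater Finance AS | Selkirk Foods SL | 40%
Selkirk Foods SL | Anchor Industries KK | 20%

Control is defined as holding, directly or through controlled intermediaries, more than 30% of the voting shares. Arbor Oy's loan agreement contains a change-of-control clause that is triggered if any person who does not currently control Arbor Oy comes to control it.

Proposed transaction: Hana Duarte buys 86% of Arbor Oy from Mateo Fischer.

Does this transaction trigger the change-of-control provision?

The purchase adds only to Hana's holdings (Mateo's stake shrinks), so Hana is the only person who could newly come to control Arbor.
Hana holds 61% of Brightwater, so Hana controls Brightwater.
Brightwater holds 40% of Selkirk, so Hana controls Selkirk.
Brightwater holds 45% of Auriga, so Hana controls Auriga.
Neither Hana nor any entity Hana controls holds any voting interest in Arbor.
So before the transaction, Hana does not control Arbor.
After the purchase, Hana holds 86% of Arbor directly, and Mateo's stake falls to 14%.
Hana holds 86% of Arbor, so Hana controls Arbor.
Hana did not control Arbor before and does after, so the clause is triggered.

Yes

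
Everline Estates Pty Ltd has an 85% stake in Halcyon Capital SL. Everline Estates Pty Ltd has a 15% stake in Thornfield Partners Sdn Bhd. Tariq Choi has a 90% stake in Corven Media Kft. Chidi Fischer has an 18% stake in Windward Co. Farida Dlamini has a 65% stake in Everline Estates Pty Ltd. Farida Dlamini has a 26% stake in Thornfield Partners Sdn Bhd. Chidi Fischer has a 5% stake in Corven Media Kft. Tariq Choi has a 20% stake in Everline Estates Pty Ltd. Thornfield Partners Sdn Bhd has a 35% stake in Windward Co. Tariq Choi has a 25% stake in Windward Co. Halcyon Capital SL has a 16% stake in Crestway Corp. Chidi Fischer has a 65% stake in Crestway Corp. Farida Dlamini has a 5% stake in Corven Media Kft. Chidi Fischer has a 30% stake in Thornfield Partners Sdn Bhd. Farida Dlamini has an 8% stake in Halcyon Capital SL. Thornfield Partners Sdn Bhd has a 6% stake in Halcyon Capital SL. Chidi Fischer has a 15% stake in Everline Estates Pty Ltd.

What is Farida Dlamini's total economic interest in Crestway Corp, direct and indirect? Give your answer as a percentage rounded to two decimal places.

Farida reaches Crestway along 4 paths.
Via Everline → Halcyon: 65% × 85% × 16% = 8.84%.
Via Halcyon: 8% × 16% = 1.28%.
Via Everline → Thornfield → Halcyon: 65% × 15% × 6% × 16% = 0.0936%.
Via Thornfield → Halcyon: 26% × 6% × 16% = 0.2496%.
Total: 8.84% + 1.28% + 0.0936% + 0.2496% = 10.4632%.
Rounded: 10.46%.

10.46%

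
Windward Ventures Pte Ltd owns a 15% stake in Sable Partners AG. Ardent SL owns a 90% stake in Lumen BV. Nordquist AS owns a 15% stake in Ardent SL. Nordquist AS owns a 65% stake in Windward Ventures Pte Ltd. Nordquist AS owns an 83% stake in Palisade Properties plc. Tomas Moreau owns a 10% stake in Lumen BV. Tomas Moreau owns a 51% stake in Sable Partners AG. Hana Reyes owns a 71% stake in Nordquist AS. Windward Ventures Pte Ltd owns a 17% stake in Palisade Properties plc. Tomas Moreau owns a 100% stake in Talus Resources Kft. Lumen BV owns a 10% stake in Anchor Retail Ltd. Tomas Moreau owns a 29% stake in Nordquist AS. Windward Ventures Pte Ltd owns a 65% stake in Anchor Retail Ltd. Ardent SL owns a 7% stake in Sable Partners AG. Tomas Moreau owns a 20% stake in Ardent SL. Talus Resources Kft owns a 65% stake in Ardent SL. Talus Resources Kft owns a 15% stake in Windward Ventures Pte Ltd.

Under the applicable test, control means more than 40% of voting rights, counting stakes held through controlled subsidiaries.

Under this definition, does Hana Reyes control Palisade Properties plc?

Hana holds 71% of Nordquist, so Hana controls Nordquist.
Nordquist holds 65% of Windward, so Hana controls Windward.
Nordquist and Windward together hold 83% + 17% = 100% of Palisade, so Hana controls Palisade.

Yes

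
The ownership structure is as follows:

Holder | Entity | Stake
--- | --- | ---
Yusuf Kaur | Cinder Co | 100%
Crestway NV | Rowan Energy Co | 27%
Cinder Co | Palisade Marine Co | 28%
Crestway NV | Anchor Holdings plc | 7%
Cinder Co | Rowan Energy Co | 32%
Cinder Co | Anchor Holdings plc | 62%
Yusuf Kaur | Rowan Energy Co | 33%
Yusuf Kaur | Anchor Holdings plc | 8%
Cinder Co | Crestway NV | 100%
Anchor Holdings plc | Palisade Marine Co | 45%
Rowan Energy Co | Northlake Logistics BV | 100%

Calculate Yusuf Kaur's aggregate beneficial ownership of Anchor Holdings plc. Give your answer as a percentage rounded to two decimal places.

Yusuf reaches Anchor along 3 paths.
Via Cinder → Crestway: 100% × 100% × 7% = 7%.
Via Cinder: 100% × 62% = 62%.
Direct stake: 8% = 8%.
Total: 7% + 62% + 8% = 77%.
Rounded: 77.00%.

77.00%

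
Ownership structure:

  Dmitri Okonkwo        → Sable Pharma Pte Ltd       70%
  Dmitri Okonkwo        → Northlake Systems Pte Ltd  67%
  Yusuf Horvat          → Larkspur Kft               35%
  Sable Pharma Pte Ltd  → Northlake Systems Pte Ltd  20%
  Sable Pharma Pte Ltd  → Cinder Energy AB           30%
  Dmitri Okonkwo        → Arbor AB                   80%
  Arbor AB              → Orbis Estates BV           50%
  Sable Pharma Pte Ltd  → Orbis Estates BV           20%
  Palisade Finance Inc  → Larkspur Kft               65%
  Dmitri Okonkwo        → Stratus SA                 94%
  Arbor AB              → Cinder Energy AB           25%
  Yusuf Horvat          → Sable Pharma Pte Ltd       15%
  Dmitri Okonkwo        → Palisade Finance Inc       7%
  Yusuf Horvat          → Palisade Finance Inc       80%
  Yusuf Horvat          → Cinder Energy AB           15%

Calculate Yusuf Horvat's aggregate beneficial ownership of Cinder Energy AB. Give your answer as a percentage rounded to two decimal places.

19.50%

Yusuf reaches Cinder along 2 paths.
Direct stake: 15% = 15%.
Via Sable: 15% × 30% = 4.5%.
Total: 15% + 4.5% = 19.5%.
Rounded: 19.50%.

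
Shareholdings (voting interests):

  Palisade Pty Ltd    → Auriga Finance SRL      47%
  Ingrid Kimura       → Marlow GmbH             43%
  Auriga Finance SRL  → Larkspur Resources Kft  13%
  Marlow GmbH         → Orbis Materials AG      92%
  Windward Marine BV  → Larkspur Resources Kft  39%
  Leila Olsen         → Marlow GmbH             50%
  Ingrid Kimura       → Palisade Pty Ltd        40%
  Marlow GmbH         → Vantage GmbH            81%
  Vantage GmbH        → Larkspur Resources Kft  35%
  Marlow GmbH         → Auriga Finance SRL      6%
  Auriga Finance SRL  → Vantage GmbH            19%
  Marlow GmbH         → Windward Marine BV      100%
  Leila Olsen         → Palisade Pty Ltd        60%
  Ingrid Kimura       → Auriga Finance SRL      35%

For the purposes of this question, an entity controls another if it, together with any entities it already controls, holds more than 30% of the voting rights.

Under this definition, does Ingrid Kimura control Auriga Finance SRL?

Ingrid holds 40% of Palisade, so Ingrid controls Palisade.
Ingrid holds 43% of Marlow, so Ingrid controls Marlow.
Palisade and Ingrid and Marlow together hold 47% + 35% + 6% = 88% of Auriga, so Ingrid controls Auriga.

Yes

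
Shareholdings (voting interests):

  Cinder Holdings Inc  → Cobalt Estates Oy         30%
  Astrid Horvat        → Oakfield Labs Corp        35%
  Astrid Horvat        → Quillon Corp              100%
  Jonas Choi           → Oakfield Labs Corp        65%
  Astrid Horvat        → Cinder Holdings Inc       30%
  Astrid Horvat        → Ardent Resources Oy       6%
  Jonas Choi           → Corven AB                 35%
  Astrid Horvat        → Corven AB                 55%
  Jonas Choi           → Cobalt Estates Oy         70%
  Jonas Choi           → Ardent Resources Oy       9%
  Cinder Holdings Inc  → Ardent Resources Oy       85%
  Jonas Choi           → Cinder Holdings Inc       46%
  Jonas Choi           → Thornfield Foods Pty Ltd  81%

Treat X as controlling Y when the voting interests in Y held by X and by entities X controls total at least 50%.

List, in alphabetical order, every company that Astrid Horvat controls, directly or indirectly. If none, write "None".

Corven AB, Quillon Corp

Astrid holds 55% of Corven, so Astrid controls Corven.
Astrid holds 100% of Quillon, so Astrid controls Quillon.
No other company's threshold is met.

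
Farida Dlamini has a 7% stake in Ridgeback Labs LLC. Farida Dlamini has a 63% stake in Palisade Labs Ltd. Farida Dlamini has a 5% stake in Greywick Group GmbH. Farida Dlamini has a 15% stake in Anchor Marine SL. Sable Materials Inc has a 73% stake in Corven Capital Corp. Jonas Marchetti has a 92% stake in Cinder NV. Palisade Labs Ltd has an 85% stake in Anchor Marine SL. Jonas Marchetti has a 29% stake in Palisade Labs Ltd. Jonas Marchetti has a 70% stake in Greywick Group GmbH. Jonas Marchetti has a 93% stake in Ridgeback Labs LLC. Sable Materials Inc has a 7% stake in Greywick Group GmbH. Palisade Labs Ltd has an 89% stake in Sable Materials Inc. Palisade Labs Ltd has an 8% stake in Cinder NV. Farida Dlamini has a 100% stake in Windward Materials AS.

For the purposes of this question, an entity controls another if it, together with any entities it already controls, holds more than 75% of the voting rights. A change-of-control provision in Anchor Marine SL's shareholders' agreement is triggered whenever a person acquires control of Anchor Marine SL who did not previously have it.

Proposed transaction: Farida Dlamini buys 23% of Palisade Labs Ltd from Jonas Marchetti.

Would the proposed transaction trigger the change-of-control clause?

Yes

The purchase adds only to Farida's holdings (Jonas's stake shrinks), so Farida is the only person who could newly come to control Anchor.
Farida holds 100% of Windward, so Farida controls Windward.
In Anchor, Farida's side holds only 15%, not > 75%.
So before the transaction, Farida does not control Anchor.
After the purchase, Farida's direct stake in Palisade rises to 63% + 23% = 86%, and Jonas's stake falls to 6%.
Farida holds 86% of Palisade, so Farida controls Palisade.
Farida and Palisade together hold 15% + 85% = 100% of Anchor, so Farida controls Anchor.
Farida did not control Anchor before and does after, so the clause is triggered.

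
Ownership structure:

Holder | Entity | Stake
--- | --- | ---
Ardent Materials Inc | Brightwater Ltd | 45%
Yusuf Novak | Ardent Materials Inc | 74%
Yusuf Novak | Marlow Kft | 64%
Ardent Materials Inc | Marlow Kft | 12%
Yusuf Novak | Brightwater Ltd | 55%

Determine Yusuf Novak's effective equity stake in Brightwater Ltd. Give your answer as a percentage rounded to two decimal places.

Yusuf reaches Brightwater along 2 paths.
Direct stake: 55% = 55%.
Via Ardent: 74% × 45% = 33.3%.
Total: 55% + 33.3% = 88.3%.
Rounded: 88.30%.

88.30%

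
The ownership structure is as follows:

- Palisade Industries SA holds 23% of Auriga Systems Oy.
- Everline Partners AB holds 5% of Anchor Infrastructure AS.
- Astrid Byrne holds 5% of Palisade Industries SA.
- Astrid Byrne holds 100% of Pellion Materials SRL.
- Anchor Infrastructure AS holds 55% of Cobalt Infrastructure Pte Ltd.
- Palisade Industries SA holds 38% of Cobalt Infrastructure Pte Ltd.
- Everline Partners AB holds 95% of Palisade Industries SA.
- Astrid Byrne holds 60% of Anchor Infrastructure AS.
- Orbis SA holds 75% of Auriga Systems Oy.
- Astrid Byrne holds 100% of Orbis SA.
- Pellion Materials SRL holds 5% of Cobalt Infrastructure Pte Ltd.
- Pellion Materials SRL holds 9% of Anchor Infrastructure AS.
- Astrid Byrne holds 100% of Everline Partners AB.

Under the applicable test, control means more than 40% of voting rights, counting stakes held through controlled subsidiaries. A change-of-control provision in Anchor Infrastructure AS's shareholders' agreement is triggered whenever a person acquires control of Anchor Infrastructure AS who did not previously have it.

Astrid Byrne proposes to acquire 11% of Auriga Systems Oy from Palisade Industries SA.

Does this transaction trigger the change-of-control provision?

The purchase adds only to Astrid's holdings (Palisade's stake shrinks), so Astrid is the only person who could newly come to control Anchor.
Astrid holds 100% of Pellion, so Astrid controls Pellion.
Astrid holds 100% of Everline, so Astrid controls Everline.
Astrid and Everline and Pellion together hold 60% + 5% + 9% = 74% of Anchor, so Astrid controls Anchor.
So Astrid already controls Anchor before the transaction.
After the purchase, Astrid holds 11% of Auriga directly, and Palisade's stake falls to 12%.
Astrid controlled Anchor already, so this is not a new person acquiring control; every other person's position is unchanged or reduced.
No new person acquires control, so the clause is not triggered.

No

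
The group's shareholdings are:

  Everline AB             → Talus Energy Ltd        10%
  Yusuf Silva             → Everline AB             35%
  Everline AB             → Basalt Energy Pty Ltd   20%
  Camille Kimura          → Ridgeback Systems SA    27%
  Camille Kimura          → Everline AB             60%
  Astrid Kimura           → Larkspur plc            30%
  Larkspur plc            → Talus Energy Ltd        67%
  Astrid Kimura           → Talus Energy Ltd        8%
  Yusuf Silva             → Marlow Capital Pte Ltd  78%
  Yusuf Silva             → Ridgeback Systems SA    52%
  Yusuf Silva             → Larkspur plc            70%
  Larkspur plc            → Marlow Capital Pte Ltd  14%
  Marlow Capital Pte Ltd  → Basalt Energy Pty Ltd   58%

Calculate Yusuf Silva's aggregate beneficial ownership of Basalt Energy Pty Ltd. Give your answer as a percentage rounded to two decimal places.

Yusuf reaches Basalt along 3 paths.
Via Everline: 35% × 20% = 7%.
Via Larkspur → Marlow: 70% × 14% × 58% = 5.684%.
Via Marlow: 78% × 58% = 45.24%.
Total: 7% + 5.684% + 45.24% = 57.924%.
Rounded: 57.92%.

57.92%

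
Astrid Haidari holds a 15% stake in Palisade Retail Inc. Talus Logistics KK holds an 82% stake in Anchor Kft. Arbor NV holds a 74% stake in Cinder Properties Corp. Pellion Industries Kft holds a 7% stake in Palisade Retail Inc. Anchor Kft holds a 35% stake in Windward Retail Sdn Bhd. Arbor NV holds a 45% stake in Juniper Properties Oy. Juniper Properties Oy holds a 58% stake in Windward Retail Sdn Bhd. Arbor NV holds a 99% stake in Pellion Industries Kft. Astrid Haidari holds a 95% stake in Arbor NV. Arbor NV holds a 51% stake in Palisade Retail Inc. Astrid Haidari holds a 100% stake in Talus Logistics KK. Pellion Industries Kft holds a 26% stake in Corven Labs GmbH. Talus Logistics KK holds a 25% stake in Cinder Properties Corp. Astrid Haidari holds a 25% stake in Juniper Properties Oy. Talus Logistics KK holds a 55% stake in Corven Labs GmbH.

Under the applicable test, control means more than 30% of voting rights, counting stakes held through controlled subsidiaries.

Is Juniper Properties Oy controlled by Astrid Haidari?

Yes

Astrid holds 95% of Arbor, so Astrid controls Arbor.
Arbor and Astrid together hold 45% + 25% = 70% of Juniper, so Astrid controls Juniper.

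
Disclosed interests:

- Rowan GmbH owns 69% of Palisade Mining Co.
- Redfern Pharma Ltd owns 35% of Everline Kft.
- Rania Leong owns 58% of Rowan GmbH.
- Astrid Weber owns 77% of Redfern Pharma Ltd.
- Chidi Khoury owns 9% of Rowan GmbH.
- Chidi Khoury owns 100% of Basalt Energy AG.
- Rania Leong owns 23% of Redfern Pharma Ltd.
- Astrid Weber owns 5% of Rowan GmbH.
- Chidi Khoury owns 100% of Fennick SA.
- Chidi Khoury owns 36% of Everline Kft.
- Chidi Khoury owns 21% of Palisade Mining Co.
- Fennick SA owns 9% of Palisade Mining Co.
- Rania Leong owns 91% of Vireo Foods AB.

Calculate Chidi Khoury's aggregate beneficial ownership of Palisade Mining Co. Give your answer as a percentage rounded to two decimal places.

Chidi reaches Palisade along 3 paths.
Direct stake: 21% = 21%.
Via Rowan: 9% × 69% = 6.21%.
Via Fennick: 100% × 9% = 9%.
Total: 21% + 6.21% + 9% = 36.21%.

36.21%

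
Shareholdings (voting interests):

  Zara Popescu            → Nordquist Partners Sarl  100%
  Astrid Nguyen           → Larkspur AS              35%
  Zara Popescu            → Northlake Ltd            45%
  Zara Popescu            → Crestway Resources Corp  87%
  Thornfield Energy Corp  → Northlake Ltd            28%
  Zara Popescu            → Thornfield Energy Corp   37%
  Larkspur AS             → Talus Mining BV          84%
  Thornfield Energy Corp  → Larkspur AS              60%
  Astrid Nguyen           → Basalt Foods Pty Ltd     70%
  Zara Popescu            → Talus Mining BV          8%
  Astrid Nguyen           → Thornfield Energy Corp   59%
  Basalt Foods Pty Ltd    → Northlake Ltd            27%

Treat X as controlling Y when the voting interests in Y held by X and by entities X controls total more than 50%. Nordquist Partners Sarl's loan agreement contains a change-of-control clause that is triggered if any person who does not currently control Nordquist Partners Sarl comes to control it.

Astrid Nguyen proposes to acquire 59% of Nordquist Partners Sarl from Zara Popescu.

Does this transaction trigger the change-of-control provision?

Yes

The purchase adds only to Astrid's holdings (Zara's stake shrinks), so Astrid is the only person who could newly come to control Nordquist.
Astrid holds 59% of Thornfield, so Astrid controls Thornfield.
Astrid holds 70% of Basalt, so Astrid controls Basalt.
Astrid and Thornfield together hold 35% + 60% = 95% of Larkspur, so Astrid controls Larkspur.
Thornfield and Basalt together hold 28% + 27% = 55% of Northlake, so Astrid controls Northlake.
Larkspur holds 84% of Talus, so Astrid controls Talus.
Neither Astrid nor any entity Astrid controls holds any voting interest in Nordquist.
So before the transaction, Astrid does not control Nordquist.
After the purchase, Astrid holds 59% of Nordquist directly, and Zara's stake falls to 41%.
Astrid holds 59% of Nordquist, so Astrid controls Nordquist.
Astrid did not control Nordquist before and does after, so the clause is triggered.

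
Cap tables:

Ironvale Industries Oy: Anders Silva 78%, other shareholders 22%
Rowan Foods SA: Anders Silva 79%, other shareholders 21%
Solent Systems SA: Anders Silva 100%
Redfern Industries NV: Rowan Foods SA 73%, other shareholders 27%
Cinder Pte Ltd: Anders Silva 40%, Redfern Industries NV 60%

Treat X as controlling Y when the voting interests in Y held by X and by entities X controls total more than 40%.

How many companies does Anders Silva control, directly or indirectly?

Anders holds 78% of Ironvale, so Anders controls Ironvale.
Anders holds 79% of Rowan, so Anders controls Rowan.
Anders holds 100% of Solent, so Anders controls Solent.
Rowan holds 73% of Redfern, so Anders controls Redfern.
Anders and Redfern together hold 40% + 60% = 100% of Cinder, so Anders controls Cinder.
Anders controls 5 companies.

5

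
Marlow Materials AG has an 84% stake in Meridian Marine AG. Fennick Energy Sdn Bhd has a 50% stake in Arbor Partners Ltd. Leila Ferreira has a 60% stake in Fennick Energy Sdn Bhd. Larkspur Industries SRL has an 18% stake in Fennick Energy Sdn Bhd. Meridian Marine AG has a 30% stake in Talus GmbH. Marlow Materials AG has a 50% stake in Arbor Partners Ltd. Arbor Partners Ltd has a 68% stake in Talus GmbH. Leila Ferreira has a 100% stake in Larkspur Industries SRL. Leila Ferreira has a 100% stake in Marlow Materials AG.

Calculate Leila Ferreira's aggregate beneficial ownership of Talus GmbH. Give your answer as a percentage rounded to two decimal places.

85.72%

Leila reaches Talus along 4 paths.
Via Larkspur → Fennick → Arbor: 100% × 18% × 50% × 68% = 6.12%.
Via Fennick → Arbor: 60% × 50% × 68% = 20.4%.
Via Marlow → Arbor: 100% × 50% × 68% = 34%.
Via Marlow → Meridian: 100% × 84% × 30% = 25.2%.
Total: 6.12% + 20.4% + 34% + 25.2% = 85.72%.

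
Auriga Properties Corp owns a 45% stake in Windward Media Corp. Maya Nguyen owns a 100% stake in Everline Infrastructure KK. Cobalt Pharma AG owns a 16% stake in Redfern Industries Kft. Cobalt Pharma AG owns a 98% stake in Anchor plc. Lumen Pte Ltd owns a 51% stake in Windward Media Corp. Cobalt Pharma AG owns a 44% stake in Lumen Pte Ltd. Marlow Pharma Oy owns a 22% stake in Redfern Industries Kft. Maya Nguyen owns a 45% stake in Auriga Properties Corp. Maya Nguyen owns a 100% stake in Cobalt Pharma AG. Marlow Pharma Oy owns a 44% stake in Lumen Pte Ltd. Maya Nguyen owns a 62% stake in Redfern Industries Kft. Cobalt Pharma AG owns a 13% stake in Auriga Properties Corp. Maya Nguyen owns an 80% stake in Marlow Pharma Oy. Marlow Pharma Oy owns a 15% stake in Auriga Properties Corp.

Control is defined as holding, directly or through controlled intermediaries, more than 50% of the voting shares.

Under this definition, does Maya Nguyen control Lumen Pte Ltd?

Yes

Maya holds 100% of Cobalt, so Maya controls Cobalt.
Maya holds 80% of Marlow, so Maya controls Marlow.
Cobalt and Marlow together hold 44% + 44% = 88% of Lumen, so Maya controls Lumen.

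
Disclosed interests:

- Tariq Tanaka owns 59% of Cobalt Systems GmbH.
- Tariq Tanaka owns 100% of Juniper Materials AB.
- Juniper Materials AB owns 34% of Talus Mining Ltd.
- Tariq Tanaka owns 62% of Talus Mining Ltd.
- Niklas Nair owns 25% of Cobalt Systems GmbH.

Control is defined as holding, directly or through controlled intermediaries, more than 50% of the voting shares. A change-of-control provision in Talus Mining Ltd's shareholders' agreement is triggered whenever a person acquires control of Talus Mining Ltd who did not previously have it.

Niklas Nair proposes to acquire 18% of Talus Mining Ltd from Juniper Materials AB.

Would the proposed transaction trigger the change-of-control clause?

The purchase adds only to Niklas's holdings (Juniper's stake shrinks), so Niklas is the only person who could newly come to control Talus.
Niklas's largest direct stake is 25% in Cobalt, which does not meet the threshold, so Niklas controls no company.
Neither Niklas nor any entity Niklas controls holds any voting interest in Talus.
So before the transaction, Niklas does not control Talus.
After the purchase, Niklas holds 18% of Talus directly, and Juniper's stake falls to 16%.
After the transaction, Niklas's side holds 18% of Talus, not > 50%, so Niklas still does not control Talus.
No new person acquires control, so the clause is not triggered.

No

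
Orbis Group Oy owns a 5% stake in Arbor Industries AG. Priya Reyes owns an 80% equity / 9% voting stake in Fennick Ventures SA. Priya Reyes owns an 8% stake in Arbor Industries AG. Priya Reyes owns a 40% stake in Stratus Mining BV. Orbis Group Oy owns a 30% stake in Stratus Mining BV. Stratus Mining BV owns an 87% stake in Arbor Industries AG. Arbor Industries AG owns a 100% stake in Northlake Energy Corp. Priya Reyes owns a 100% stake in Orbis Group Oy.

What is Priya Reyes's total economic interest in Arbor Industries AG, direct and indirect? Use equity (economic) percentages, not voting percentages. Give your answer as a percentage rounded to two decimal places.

Priya reaches Arbor along 4 paths.
Via Orbis: 100% × 5% = 5%.
Direct stake: 8% = 8%.
Via Stratus: 40% × 87% = 34.8%.
Via Orbis → Stratus: 100% × 30% × 87% = 26.1%.
Total: 5% + 8% + 34.8% + 26.1% = 73.9%.
Rounded: 73.90%.

73.90%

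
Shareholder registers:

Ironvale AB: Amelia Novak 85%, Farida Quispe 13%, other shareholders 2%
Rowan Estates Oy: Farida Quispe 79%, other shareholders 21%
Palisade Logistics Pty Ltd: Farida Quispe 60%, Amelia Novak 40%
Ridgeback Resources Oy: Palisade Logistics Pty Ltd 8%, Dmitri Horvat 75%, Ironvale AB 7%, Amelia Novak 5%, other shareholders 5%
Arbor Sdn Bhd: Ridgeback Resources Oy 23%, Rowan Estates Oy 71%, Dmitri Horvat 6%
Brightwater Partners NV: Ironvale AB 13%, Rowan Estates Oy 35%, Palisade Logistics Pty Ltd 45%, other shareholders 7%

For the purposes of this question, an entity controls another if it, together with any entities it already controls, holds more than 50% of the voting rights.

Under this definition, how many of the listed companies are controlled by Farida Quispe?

4

Farida holds 79% of Rowan, so Farida controls Rowan.
Farida holds 60% of Palisade, so Farida controls Palisade.
Rowan holds 71% of Arbor, so Farida controls Arbor.
Rowan and Palisade together hold 35% + 45% = 80% of Brightwater, so Farida controls Brightwater.
No other company's threshold is met.
Farida controls 4 companies.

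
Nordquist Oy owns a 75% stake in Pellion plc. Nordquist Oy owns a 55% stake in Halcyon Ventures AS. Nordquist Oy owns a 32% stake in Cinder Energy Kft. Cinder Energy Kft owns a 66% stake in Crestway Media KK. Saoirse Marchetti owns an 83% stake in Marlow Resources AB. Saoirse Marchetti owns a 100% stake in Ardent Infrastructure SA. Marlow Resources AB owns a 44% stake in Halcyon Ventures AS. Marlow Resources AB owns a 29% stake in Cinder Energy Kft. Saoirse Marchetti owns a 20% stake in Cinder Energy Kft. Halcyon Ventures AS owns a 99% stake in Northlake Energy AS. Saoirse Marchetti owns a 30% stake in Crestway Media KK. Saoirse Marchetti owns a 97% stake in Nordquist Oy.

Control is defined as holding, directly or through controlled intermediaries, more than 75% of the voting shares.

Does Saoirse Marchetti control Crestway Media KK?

Saoirse holds 83% of Marlow, so Saoirse controls Marlow.
Saoirse holds 97% of Nordquist, so Saoirse controls Nordquist.
Marlow and Nordquist and Saoirse together hold 29% + 32% + 20% = 81% of Cinder, so Saoirse controls Cinder.
Saoirse and Cinder together hold 30% + 66% = 96% of Crestway, so Saoirse controls Crestway.

Yes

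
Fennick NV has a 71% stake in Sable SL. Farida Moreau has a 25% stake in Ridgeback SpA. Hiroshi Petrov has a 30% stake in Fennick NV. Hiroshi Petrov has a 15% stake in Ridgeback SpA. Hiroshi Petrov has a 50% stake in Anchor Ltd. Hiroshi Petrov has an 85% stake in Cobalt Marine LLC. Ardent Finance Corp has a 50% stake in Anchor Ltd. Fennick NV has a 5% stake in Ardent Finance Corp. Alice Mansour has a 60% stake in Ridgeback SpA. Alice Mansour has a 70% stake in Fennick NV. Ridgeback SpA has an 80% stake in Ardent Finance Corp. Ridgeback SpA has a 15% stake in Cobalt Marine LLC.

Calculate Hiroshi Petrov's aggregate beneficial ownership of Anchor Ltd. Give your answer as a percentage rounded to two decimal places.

Hiroshi reaches Anchor along 3 paths.
Direct stake: 50% = 50%.
Via Ridgeback → Ardent: 15% × 80% × 50% = 6%.
Via Fennick → Ardent: 30% × 5% × 50% = 0.75%.
Total: 50% + 6% + 0.75% = 56.75%.

56.75%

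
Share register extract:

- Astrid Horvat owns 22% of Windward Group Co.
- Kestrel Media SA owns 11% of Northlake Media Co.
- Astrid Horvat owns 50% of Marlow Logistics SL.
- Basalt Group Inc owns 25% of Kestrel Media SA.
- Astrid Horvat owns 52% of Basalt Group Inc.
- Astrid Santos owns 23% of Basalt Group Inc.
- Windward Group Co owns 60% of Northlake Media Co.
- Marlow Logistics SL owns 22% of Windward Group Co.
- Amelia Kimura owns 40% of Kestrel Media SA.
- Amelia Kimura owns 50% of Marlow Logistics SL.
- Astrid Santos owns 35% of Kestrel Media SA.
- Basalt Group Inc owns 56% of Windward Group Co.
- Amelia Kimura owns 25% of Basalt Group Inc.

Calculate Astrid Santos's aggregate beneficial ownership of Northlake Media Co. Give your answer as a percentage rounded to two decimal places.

12.21%

Astrid Santos reaches Northlake along 3 paths.
Via Kestrel: 35% × 11% = 3.85%.
Via Basalt → Kestrel: 23% × 25% × 11% = 0.6325%.
Via Basalt → Windward: 23% × 56% × 60% = 7.728%.
Total: 3.85% + 0.6325% + 7.728% = 12.2105%.
Rounded: 12.21%.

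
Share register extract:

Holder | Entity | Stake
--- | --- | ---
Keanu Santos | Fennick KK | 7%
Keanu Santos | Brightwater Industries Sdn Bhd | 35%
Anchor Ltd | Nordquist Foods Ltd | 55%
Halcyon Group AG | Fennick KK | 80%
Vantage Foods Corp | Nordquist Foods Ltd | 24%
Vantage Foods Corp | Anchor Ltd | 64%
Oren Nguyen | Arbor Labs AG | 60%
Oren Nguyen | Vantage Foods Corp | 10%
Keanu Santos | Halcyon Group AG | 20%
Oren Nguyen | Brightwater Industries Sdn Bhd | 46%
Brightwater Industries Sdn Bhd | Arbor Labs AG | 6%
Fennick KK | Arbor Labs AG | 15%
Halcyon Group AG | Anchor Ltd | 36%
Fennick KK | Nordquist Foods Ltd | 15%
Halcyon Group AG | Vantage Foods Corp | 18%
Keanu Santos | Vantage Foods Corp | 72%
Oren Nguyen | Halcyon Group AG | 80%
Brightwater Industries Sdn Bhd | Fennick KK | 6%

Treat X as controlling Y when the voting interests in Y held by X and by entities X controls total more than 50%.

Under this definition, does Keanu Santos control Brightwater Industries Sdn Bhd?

No

Keanu holds 72% of Vantage, so Keanu controls Vantage.
Vantage holds 64% of Anchor, so Keanu controls Anchor.
Vantage and Anchor together hold 24% + 55% = 79% of Nordquist, so Keanu controls Nordquist.
In Brightwater, Keanu's side holds only 35%, not > 50%.
So Keanu does not control Brightwater.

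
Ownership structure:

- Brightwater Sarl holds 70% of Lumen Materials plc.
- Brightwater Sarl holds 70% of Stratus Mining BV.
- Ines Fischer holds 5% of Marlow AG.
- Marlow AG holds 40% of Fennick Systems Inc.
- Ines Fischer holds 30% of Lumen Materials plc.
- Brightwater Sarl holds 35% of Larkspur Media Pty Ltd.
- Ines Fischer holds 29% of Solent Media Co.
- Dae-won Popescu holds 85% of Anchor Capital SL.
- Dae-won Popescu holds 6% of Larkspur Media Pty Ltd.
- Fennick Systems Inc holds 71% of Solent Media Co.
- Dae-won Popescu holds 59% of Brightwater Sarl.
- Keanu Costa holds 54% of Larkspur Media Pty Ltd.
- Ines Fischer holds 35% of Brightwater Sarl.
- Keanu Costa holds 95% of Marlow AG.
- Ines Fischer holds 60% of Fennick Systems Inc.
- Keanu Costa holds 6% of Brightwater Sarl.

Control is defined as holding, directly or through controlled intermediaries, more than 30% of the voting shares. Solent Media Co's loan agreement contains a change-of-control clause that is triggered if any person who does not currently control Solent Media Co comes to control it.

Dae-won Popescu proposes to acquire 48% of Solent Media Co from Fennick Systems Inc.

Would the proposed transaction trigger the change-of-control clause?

Yes

The purchase adds only to Dae-won's holdings (Fennick's stake shrinks), so Dae-won is the only person who could newly come to control Solent.
Dae-won holds 59% of Brightwater, so Dae-won controls Brightwater.
Brightwater holds 70% of Lumen, so Dae-won controls Lumen.
Dae-won and Brightwater together hold 6% + 35% = 41% of Larkspur, so Dae-won controls Larkspur.
Brightwater holds 70% of Stratus, so Dae-won controls Stratus.
Dae-won holds 85% of Anchor, so Dae-won controls Anchor.
Neither Dae-won nor any entity Dae-won controls holds any voting interest in Solent.
So before the transaction, Dae-won does not control Solent.
After the purchase, Dae-won holds 48% of Solent directly, and Fennick's stake falls to 23%.
Dae-won holds 48% of Solent, so Dae-won controls Solent.
Dae-won did not control Solent before and does after, so the clause is triggered.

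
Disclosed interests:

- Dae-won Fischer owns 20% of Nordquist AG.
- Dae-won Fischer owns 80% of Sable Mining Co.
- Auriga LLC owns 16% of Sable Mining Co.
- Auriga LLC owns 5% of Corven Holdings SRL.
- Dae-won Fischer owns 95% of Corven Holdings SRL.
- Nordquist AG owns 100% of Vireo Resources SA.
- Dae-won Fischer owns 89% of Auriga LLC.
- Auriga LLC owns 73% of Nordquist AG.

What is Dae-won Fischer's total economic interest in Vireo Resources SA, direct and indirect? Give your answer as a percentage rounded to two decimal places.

Dae-won reaches Vireo along 2 paths.
Via Nordquist: 20% × 100% = 20%.
Via Auriga → Nordquist: 89% × 73% × 100% = 64.97%.
Total: 20% + 64.97% = 84.97%.

84.97%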